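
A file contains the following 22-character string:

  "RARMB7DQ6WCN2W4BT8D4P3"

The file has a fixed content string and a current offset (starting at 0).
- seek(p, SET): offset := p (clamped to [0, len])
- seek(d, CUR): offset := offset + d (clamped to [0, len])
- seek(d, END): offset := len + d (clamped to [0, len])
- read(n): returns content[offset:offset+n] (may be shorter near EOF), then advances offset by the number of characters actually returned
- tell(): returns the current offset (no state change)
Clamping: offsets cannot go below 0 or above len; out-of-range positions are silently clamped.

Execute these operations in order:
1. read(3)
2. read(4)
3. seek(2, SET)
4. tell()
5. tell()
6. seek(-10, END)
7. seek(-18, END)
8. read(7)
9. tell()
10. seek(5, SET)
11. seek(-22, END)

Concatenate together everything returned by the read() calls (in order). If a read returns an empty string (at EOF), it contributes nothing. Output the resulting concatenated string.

After 1 (read(3)): returned 'RAR', offset=3
After 2 (read(4)): returned 'MB7D', offset=7
After 3 (seek(2, SET)): offset=2
After 4 (tell()): offset=2
After 5 (tell()): offset=2
After 6 (seek(-10, END)): offset=12
After 7 (seek(-18, END)): offset=4
After 8 (read(7)): returned 'B7DQ6WC', offset=11
After 9 (tell()): offset=11
After 10 (seek(5, SET)): offset=5
After 11 (seek(-22, END)): offset=0

Answer: RARMB7DB7DQ6WC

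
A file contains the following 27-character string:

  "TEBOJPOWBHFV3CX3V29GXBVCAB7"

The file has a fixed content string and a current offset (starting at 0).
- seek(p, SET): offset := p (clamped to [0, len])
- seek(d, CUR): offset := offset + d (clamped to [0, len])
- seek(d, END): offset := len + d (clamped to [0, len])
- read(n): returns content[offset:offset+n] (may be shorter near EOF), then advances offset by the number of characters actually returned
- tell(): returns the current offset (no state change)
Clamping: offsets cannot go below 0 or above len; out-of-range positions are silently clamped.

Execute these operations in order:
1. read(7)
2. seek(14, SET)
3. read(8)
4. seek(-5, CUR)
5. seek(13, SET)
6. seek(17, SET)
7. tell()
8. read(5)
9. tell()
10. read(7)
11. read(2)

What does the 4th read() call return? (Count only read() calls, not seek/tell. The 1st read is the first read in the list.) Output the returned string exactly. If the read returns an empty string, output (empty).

After 1 (read(7)): returned 'TEBOJPO', offset=7
After 2 (seek(14, SET)): offset=14
After 3 (read(8)): returned 'X3V29GXB', offset=22
After 4 (seek(-5, CUR)): offset=17
After 5 (seek(13, SET)): offset=13
After 6 (seek(17, SET)): offset=17
After 7 (tell()): offset=17
After 8 (read(5)): returned '29GXB', offset=22
After 9 (tell()): offset=22
After 10 (read(7)): returned 'VCAB7', offset=27
After 11 (read(2)): returned '', offset=27

Answer: VCAB7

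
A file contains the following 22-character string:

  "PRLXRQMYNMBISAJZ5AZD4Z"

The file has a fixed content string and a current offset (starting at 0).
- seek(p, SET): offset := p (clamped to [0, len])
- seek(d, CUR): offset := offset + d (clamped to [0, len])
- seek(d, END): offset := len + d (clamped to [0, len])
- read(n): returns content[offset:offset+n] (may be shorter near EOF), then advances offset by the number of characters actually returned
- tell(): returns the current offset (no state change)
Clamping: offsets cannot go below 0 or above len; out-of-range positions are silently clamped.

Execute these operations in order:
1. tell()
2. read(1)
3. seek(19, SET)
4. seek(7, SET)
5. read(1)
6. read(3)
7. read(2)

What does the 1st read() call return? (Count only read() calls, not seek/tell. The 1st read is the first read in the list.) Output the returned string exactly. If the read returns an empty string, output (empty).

Answer: P

Derivation:
After 1 (tell()): offset=0
After 2 (read(1)): returned 'P', offset=1
After 3 (seek(19, SET)): offset=19
After 4 (seek(7, SET)): offset=7
After 5 (read(1)): returned 'Y', offset=8
After 6 (read(3)): returned 'NMB', offset=11
After 7 (read(2)): returned 'IS', offset=13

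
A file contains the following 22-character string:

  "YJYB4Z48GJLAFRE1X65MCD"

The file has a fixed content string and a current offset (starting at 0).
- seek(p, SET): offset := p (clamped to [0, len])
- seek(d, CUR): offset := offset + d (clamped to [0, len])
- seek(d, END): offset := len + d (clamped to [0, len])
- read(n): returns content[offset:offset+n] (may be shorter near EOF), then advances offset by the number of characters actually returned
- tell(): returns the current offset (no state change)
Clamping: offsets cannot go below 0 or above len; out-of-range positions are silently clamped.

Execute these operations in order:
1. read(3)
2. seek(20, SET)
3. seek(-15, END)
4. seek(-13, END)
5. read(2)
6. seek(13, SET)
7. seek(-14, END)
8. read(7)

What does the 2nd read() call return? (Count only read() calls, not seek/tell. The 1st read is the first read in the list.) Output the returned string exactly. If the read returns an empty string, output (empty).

After 1 (read(3)): returned 'YJY', offset=3
After 2 (seek(20, SET)): offset=20
After 3 (seek(-15, END)): offset=7
After 4 (seek(-13, END)): offset=9
After 5 (read(2)): returned 'JL', offset=11
After 6 (seek(13, SET)): offset=13
After 7 (seek(-14, END)): offset=8
After 8 (read(7)): returned 'GJLAFRE', offset=15

Answer: JL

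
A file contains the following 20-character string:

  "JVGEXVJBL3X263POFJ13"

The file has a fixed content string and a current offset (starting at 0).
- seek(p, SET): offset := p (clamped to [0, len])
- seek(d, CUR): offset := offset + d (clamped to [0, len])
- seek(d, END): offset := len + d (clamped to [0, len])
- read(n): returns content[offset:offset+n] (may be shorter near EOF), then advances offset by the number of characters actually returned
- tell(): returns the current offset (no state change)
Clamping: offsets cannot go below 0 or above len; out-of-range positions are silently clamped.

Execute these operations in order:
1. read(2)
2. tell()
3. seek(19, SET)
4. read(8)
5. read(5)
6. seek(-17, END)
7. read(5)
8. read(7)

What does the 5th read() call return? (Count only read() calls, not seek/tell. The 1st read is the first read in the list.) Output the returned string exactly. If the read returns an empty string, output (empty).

Answer: L3X263P

Derivation:
After 1 (read(2)): returned 'JV', offset=2
After 2 (tell()): offset=2
After 3 (seek(19, SET)): offset=19
After 4 (read(8)): returned '3', offset=20
After 5 (read(5)): returned '', offset=20
After 6 (seek(-17, END)): offset=3
After 7 (read(5)): returned 'EXVJB', offset=8
After 8 (read(7)): returned 'L3X263P', offset=15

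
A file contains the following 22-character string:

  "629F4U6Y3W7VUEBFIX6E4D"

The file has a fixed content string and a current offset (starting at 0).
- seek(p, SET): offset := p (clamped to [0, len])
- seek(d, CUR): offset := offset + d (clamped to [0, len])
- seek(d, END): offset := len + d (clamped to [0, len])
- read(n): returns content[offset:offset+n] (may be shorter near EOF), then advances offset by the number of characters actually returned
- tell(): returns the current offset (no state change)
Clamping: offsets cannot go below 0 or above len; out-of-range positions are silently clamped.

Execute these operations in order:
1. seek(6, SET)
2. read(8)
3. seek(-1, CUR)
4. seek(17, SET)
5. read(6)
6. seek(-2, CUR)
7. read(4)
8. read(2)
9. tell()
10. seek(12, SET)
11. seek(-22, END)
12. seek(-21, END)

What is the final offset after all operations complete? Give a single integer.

Answer: 1

Derivation:
After 1 (seek(6, SET)): offset=6
After 2 (read(8)): returned '6Y3W7VUE', offset=14
After 3 (seek(-1, CUR)): offset=13
After 4 (seek(17, SET)): offset=17
After 5 (read(6)): returned 'X6E4D', offset=22
After 6 (seek(-2, CUR)): offset=20
After 7 (read(4)): returned '4D', offset=22
After 8 (read(2)): returned '', offset=22
After 9 (tell()): offset=22
After 10 (seek(12, SET)): offset=12
After 11 (seek(-22, END)): offset=0
After 12 (seek(-21, END)): offset=1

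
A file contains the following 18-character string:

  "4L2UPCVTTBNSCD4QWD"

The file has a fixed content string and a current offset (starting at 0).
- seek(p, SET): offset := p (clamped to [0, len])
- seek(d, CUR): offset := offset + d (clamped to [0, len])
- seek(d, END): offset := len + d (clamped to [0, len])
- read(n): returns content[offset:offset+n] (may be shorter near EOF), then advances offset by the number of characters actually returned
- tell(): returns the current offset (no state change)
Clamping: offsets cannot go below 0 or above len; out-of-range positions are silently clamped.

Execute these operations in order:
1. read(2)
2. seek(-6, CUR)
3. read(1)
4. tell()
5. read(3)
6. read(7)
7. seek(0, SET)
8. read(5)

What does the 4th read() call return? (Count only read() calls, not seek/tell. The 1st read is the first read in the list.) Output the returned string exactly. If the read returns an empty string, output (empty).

After 1 (read(2)): returned '4L', offset=2
After 2 (seek(-6, CUR)): offset=0
After 3 (read(1)): returned '4', offset=1
After 4 (tell()): offset=1
After 5 (read(3)): returned 'L2U', offset=4
After 6 (read(7)): returned 'PCVTTBN', offset=11
After 7 (seek(0, SET)): offset=0
After 8 (read(5)): returned '4L2UP', offset=5

Answer: PCVTTBN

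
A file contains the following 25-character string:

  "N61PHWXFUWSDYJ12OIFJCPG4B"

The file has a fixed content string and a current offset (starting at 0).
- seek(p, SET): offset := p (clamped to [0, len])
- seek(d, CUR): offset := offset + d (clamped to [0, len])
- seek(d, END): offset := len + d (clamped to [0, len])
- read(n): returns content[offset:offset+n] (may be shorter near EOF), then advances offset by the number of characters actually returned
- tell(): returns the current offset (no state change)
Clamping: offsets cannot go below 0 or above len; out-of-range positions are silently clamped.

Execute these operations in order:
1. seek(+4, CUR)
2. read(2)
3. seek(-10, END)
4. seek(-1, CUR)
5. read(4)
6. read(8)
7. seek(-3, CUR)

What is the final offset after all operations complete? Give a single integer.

After 1 (seek(+4, CUR)): offset=4
After 2 (read(2)): returned 'HW', offset=6
After 3 (seek(-10, END)): offset=15
After 4 (seek(-1, CUR)): offset=14
After 5 (read(4)): returned '12OI', offset=18
After 6 (read(8)): returned 'FJCPG4B', offset=25
After 7 (seek(-3, CUR)): offset=22

Answer: 22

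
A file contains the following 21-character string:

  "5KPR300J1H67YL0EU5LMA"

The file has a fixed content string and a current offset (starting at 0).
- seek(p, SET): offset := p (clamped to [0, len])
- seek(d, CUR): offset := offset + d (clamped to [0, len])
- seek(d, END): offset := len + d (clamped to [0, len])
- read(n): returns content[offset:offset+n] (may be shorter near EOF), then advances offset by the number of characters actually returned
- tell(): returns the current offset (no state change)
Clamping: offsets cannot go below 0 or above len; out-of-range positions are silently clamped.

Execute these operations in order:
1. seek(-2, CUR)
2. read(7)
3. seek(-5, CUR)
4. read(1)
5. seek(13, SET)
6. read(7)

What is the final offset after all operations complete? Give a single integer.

After 1 (seek(-2, CUR)): offset=0
After 2 (read(7)): returned '5KPR300', offset=7
After 3 (seek(-5, CUR)): offset=2
After 4 (read(1)): returned 'P', offset=3
After 5 (seek(13, SET)): offset=13
After 6 (read(7)): returned 'L0EU5LM', offset=20

Answer: 20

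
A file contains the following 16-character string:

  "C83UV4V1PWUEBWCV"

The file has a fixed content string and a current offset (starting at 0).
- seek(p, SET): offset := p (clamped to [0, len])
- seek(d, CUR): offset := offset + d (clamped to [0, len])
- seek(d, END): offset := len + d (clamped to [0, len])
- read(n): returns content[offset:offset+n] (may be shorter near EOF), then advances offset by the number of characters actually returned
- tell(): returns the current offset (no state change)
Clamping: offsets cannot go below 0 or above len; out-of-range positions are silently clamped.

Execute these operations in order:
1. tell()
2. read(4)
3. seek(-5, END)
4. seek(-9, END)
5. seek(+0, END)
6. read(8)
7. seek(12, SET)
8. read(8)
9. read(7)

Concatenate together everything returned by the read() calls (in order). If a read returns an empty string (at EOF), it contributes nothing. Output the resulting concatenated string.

After 1 (tell()): offset=0
After 2 (read(4)): returned 'C83U', offset=4
After 3 (seek(-5, END)): offset=11
After 4 (seek(-9, END)): offset=7
After 5 (seek(+0, END)): offset=16
After 6 (read(8)): returned '', offset=16
After 7 (seek(12, SET)): offset=12
After 8 (read(8)): returned 'BWCV', offset=16
After 9 (read(7)): returned '', offset=16

Answer: C83UBWCV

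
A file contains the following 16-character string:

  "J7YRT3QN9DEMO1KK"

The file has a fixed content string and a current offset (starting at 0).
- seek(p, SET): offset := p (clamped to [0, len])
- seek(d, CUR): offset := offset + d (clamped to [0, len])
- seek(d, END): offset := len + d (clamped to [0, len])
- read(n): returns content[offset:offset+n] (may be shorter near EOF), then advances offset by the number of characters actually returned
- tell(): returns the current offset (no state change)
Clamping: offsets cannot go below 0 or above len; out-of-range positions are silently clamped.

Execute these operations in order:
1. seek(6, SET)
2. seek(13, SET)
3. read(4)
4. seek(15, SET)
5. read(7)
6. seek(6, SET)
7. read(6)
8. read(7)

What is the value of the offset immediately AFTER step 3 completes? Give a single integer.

After 1 (seek(6, SET)): offset=6
After 2 (seek(13, SET)): offset=13
After 3 (read(4)): returned '1KK', offset=16

Answer: 16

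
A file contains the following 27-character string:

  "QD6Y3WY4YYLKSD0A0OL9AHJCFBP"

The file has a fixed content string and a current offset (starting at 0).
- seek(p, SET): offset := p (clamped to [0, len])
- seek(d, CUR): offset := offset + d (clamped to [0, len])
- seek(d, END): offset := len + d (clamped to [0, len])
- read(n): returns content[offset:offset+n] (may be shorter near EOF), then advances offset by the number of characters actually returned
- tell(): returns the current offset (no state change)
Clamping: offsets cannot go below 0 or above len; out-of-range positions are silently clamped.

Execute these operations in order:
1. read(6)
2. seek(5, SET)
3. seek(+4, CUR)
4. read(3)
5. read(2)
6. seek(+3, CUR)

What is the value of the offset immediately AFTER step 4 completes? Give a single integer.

Answer: 12

Derivation:
After 1 (read(6)): returned 'QD6Y3W', offset=6
After 2 (seek(5, SET)): offset=5
After 3 (seek(+4, CUR)): offset=9
After 4 (read(3)): returned 'YLK', offset=12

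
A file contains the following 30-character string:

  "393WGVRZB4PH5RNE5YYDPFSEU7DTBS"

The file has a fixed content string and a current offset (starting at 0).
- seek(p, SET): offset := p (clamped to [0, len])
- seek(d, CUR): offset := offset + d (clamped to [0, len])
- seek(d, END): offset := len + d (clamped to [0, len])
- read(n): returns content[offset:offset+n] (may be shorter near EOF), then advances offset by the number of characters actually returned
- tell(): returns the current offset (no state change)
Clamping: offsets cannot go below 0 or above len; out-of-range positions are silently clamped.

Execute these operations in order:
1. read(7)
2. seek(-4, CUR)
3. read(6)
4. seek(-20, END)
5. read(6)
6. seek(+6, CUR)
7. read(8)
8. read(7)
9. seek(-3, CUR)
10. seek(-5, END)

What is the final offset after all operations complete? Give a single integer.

After 1 (read(7)): returned '393WGVR', offset=7
After 2 (seek(-4, CUR)): offset=3
After 3 (read(6)): returned 'WGVRZB', offset=9
After 4 (seek(-20, END)): offset=10
After 5 (read(6)): returned 'PH5RNE', offset=16
After 6 (seek(+6, CUR)): offset=22
After 7 (read(8)): returned 'SEU7DTBS', offset=30
After 8 (read(7)): returned '', offset=30
After 9 (seek(-3, CUR)): offset=27
After 10 (seek(-5, END)): offset=25

Answer: 25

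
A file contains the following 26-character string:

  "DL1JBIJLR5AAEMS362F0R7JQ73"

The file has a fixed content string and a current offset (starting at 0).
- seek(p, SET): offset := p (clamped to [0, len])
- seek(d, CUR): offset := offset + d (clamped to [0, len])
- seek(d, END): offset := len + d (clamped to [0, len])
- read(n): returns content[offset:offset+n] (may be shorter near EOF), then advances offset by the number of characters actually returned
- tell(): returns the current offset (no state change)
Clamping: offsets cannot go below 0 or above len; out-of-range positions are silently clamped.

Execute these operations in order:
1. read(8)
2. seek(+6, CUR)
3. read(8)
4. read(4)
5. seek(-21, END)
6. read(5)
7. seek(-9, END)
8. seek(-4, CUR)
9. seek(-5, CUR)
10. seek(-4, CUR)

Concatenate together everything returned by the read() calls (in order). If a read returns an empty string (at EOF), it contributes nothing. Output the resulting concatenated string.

After 1 (read(8)): returned 'DL1JBIJL', offset=8
After 2 (seek(+6, CUR)): offset=14
After 3 (read(8)): returned 'S362F0R7', offset=22
After 4 (read(4)): returned 'JQ73', offset=26
After 5 (seek(-21, END)): offset=5
After 6 (read(5)): returned 'IJLR5', offset=10
After 7 (seek(-9, END)): offset=17
After 8 (seek(-4, CUR)): offset=13
After 9 (seek(-5, CUR)): offset=8
After 10 (seek(-4, CUR)): offset=4

Answer: DL1JBIJLS362F0R7JQ73IJLR5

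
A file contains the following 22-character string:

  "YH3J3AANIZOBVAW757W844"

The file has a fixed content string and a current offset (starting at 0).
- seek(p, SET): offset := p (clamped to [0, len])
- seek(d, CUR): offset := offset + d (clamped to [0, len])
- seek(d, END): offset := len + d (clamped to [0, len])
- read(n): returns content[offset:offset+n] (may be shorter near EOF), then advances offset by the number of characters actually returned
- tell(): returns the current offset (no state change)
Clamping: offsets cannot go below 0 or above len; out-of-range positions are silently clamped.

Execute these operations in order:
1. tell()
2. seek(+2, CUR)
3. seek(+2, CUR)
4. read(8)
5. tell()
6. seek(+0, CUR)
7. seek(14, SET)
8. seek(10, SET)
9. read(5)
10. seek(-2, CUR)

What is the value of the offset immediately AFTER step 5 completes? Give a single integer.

After 1 (tell()): offset=0
After 2 (seek(+2, CUR)): offset=2
After 3 (seek(+2, CUR)): offset=4
After 4 (read(8)): returned '3AANIZOB', offset=12
After 5 (tell()): offset=12

Answer: 12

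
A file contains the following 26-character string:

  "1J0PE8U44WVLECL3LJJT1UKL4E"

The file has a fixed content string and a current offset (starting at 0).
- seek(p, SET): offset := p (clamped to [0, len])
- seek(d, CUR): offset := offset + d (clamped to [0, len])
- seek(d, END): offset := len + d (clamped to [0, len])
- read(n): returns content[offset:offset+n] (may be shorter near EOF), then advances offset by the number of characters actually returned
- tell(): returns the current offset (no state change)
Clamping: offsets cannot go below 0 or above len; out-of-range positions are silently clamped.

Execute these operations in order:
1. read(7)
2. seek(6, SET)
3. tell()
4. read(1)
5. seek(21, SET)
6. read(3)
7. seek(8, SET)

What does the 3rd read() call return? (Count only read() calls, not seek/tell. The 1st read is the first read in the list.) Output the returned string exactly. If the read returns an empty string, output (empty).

After 1 (read(7)): returned '1J0PE8U', offset=7
After 2 (seek(6, SET)): offset=6
After 3 (tell()): offset=6
After 4 (read(1)): returned 'U', offset=7
After 5 (seek(21, SET)): offset=21
After 6 (read(3)): returned 'UKL', offset=24
After 7 (seek(8, SET)): offset=8

Answer: UKL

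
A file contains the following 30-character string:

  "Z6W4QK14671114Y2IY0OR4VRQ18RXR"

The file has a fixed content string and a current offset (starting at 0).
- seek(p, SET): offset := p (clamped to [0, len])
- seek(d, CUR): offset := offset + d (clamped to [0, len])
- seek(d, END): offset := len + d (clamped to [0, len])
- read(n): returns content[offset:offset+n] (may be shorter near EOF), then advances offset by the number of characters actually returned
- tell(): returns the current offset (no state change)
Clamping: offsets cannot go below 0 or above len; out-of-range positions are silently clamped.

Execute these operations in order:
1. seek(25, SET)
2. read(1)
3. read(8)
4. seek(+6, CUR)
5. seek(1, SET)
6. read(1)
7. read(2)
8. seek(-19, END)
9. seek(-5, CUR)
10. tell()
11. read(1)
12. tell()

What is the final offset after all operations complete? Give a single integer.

After 1 (seek(25, SET)): offset=25
After 2 (read(1)): returned '1', offset=26
After 3 (read(8)): returned '8RXR', offset=30
After 4 (seek(+6, CUR)): offset=30
After 5 (seek(1, SET)): offset=1
After 6 (read(1)): returned '6', offset=2
After 7 (read(2)): returned 'W4', offset=4
After 8 (seek(-19, END)): offset=11
After 9 (seek(-5, CUR)): offset=6
After 10 (tell()): offset=6
After 11 (read(1)): returned '1', offset=7
After 12 (tell()): offset=7

Answer: 7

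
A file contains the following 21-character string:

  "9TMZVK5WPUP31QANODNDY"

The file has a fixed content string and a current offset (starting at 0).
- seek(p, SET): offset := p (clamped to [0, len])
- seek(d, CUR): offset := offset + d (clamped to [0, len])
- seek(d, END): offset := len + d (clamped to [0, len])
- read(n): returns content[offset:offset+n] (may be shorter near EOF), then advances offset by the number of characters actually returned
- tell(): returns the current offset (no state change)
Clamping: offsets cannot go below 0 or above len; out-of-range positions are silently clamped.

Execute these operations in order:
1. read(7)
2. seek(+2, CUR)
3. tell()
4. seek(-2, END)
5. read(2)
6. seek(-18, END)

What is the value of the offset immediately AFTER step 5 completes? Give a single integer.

Answer: 21

Derivation:
After 1 (read(7)): returned '9TMZVK5', offset=7
After 2 (seek(+2, CUR)): offset=9
After 3 (tell()): offset=9
After 4 (seek(-2, END)): offset=19
After 5 (read(2)): returned 'DY', offset=21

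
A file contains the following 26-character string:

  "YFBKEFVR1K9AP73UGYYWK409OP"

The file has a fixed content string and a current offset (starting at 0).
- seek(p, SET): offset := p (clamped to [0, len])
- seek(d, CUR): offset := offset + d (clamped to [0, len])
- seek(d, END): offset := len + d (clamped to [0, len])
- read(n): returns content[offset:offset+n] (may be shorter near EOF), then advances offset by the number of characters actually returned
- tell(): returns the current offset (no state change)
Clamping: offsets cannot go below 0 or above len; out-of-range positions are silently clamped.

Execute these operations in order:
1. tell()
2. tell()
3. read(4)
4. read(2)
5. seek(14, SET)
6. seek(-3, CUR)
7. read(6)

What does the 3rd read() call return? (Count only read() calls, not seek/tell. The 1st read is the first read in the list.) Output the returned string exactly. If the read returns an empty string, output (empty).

Answer: AP73UG

Derivation:
After 1 (tell()): offset=0
After 2 (tell()): offset=0
After 3 (read(4)): returned 'YFBK', offset=4
After 4 (read(2)): returned 'EF', offset=6
After 5 (seek(14, SET)): offset=14
After 6 (seek(-3, CUR)): offset=11
After 7 (read(6)): returned 'AP73UG', offset=17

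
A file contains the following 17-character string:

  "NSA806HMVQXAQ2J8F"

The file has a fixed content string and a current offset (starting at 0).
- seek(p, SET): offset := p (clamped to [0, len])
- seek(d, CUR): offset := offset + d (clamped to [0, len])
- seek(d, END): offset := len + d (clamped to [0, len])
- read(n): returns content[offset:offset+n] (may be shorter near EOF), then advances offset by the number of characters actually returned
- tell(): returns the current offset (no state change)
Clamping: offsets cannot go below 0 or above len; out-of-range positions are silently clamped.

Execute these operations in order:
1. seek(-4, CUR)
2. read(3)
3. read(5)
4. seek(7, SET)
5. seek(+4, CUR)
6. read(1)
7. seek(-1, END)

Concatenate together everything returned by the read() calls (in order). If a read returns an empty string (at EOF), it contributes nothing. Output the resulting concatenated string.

After 1 (seek(-4, CUR)): offset=0
After 2 (read(3)): returned 'NSA', offset=3
After 3 (read(5)): returned '806HM', offset=8
After 4 (seek(7, SET)): offset=7
After 5 (seek(+4, CUR)): offset=11
After 6 (read(1)): returned 'A', offset=12
After 7 (seek(-1, END)): offset=16

Answer: NSA806HMA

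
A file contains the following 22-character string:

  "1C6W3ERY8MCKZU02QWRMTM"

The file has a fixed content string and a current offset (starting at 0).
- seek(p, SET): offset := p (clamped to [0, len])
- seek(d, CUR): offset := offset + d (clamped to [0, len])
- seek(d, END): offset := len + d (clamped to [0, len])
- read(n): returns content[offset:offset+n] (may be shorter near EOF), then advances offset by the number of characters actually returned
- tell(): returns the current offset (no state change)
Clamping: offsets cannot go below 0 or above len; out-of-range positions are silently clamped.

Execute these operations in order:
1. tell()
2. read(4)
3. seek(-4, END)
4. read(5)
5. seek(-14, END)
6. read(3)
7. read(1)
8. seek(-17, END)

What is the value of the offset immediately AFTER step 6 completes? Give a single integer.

Answer: 11

Derivation:
After 1 (tell()): offset=0
After 2 (read(4)): returned '1C6W', offset=4
After 3 (seek(-4, END)): offset=18
After 4 (read(5)): returned 'RMTM', offset=22
After 5 (seek(-14, END)): offset=8
After 6 (read(3)): returned '8MC', offset=11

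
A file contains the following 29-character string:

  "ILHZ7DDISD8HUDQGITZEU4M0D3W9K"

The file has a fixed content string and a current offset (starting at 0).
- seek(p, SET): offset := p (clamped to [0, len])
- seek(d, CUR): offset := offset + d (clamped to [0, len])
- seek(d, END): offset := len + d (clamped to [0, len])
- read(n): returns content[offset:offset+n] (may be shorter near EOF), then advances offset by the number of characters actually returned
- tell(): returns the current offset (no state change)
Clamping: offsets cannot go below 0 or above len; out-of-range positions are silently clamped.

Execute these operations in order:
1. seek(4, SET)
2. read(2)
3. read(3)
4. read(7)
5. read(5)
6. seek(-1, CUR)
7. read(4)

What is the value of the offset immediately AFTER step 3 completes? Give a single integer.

Answer: 9

Derivation:
After 1 (seek(4, SET)): offset=4
After 2 (read(2)): returned '7D', offset=6
After 3 (read(3)): returned 'DIS', offset=9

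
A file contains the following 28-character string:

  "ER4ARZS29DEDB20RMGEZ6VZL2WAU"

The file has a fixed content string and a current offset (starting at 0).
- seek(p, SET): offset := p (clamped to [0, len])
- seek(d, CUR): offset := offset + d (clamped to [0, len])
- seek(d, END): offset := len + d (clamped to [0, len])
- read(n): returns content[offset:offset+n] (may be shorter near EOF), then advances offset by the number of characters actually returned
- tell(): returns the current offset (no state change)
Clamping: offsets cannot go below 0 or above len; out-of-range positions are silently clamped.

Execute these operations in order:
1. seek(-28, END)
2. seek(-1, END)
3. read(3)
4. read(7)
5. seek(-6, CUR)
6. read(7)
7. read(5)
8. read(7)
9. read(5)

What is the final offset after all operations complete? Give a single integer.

After 1 (seek(-28, END)): offset=0
After 2 (seek(-1, END)): offset=27
After 3 (read(3)): returned 'U', offset=28
After 4 (read(7)): returned '', offset=28
After 5 (seek(-6, CUR)): offset=22
After 6 (read(7)): returned 'ZL2WAU', offset=28
After 7 (read(5)): returned '', offset=28
After 8 (read(7)): returned '', offset=28
After 9 (read(5)): returned '', offset=28

Answer: 28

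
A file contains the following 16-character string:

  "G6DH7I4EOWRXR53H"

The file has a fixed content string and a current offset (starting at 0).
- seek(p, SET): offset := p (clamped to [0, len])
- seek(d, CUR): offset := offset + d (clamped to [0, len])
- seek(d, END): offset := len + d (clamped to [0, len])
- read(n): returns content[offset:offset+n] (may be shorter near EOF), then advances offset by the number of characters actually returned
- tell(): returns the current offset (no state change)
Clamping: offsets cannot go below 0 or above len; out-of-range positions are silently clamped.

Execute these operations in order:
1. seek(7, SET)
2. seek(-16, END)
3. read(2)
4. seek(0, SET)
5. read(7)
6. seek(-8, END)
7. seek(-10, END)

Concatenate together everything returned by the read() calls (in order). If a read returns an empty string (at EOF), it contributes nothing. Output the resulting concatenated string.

After 1 (seek(7, SET)): offset=7
After 2 (seek(-16, END)): offset=0
After 3 (read(2)): returned 'G6', offset=2
After 4 (seek(0, SET)): offset=0
After 5 (read(7)): returned 'G6DH7I4', offset=7
After 6 (seek(-8, END)): offset=8
After 7 (seek(-10, END)): offset=6

Answer: G6G6DH7I4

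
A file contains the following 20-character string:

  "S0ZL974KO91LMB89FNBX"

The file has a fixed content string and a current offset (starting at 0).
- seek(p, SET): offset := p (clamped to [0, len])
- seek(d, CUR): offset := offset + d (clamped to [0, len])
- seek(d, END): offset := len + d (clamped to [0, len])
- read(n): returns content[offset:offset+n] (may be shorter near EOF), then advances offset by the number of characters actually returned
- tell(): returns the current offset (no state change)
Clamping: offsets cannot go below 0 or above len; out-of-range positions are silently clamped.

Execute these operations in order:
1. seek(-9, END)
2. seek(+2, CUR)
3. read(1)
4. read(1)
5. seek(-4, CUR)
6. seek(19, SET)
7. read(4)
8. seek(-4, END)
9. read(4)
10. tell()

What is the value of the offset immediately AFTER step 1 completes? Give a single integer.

After 1 (seek(-9, END)): offset=11

Answer: 11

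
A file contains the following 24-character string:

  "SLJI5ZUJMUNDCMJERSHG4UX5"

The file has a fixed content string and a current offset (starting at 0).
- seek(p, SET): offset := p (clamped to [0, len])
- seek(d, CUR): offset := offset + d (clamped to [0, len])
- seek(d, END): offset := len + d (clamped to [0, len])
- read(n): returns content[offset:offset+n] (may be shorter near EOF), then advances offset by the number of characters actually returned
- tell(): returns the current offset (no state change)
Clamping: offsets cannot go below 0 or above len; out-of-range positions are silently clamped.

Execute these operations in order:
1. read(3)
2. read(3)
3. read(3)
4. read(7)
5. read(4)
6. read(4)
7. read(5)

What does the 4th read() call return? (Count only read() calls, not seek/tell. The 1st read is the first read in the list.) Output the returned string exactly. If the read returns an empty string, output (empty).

Answer: UNDCMJE

Derivation:
After 1 (read(3)): returned 'SLJ', offset=3
After 2 (read(3)): returned 'I5Z', offset=6
After 3 (read(3)): returned 'UJM', offset=9
After 4 (read(7)): returned 'UNDCMJE', offset=16
After 5 (read(4)): returned 'RSHG', offset=20
After 6 (read(4)): returned '4UX5', offset=24
After 7 (read(5)): returned '', offset=24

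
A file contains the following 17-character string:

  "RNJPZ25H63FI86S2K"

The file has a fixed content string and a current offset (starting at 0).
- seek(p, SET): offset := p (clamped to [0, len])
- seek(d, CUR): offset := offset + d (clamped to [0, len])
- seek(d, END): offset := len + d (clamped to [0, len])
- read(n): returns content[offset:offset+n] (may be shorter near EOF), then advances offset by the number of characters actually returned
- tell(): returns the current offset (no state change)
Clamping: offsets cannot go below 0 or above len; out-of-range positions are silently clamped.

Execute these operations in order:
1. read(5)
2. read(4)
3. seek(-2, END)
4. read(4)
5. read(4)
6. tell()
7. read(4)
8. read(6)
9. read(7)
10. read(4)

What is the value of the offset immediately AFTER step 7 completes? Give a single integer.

Answer: 17

Derivation:
After 1 (read(5)): returned 'RNJPZ', offset=5
After 2 (read(4)): returned '25H6', offset=9
After 3 (seek(-2, END)): offset=15
After 4 (read(4)): returned '2K', offset=17
After 5 (read(4)): returned '', offset=17
After 6 (tell()): offset=17
After 7 (read(4)): returned '', offset=17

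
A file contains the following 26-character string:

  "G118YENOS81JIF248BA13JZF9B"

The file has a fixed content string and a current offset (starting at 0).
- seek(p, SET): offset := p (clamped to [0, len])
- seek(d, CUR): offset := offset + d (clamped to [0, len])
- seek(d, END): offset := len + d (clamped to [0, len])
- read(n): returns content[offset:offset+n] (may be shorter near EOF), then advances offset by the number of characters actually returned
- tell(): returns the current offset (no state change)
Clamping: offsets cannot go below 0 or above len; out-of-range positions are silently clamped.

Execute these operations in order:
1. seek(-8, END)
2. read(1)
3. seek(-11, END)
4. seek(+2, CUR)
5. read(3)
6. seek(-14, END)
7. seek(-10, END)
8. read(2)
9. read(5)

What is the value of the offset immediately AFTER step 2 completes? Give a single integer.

Answer: 19

Derivation:
After 1 (seek(-8, END)): offset=18
After 2 (read(1)): returned 'A', offset=19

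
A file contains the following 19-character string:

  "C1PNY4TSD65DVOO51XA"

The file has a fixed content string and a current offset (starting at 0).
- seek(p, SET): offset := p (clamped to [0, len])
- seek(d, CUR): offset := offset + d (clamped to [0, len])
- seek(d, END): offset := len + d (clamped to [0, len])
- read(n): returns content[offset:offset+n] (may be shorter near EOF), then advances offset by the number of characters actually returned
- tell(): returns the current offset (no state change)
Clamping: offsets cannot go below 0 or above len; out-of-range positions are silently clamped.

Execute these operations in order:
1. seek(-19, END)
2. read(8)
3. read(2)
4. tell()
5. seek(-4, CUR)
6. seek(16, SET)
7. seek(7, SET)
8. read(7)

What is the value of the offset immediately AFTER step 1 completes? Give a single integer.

After 1 (seek(-19, END)): offset=0

Answer: 0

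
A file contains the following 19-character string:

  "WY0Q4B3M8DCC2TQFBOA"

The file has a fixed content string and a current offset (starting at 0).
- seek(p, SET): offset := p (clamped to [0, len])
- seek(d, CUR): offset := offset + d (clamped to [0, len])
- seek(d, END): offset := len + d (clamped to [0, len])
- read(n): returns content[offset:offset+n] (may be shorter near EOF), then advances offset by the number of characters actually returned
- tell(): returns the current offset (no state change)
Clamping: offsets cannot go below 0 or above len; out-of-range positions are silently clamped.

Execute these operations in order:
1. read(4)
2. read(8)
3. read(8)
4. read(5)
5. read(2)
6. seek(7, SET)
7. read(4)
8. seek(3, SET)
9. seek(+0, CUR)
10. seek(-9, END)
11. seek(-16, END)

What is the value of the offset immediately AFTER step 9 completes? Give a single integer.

Answer: 3

Derivation:
After 1 (read(4)): returned 'WY0Q', offset=4
After 2 (read(8)): returned '4B3M8DCC', offset=12
After 3 (read(8)): returned '2TQFBOA', offset=19
After 4 (read(5)): returned '', offset=19
After 5 (read(2)): returned '', offset=19
After 6 (seek(7, SET)): offset=7
After 7 (read(4)): returned 'M8DC', offset=11
After 8 (seek(3, SET)): offset=3
After 9 (seek(+0, CUR)): offset=3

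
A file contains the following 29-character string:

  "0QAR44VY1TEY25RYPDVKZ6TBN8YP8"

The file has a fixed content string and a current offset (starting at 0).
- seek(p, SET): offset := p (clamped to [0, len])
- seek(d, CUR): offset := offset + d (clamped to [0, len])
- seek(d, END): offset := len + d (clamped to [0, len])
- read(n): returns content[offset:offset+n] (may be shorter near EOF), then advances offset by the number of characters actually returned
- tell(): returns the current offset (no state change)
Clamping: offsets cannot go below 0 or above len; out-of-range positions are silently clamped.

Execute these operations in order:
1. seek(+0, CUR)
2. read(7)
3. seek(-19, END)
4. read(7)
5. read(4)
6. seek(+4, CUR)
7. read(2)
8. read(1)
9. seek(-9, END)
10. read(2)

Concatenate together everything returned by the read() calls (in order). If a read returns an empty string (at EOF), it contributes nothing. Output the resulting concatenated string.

Answer: 0QAR44VEY25RYPDVKZ8YPZ6

Derivation:
After 1 (seek(+0, CUR)): offset=0
After 2 (read(7)): returned '0QAR44V', offset=7
After 3 (seek(-19, END)): offset=10
After 4 (read(7)): returned 'EY25RYP', offset=17
After 5 (read(4)): returned 'DVKZ', offset=21
After 6 (seek(+4, CUR)): offset=25
After 7 (read(2)): returned '8Y', offset=27
After 8 (read(1)): returned 'P', offset=28
After 9 (seek(-9, END)): offset=20
After 10 (read(2)): returned 'Z6', offset=22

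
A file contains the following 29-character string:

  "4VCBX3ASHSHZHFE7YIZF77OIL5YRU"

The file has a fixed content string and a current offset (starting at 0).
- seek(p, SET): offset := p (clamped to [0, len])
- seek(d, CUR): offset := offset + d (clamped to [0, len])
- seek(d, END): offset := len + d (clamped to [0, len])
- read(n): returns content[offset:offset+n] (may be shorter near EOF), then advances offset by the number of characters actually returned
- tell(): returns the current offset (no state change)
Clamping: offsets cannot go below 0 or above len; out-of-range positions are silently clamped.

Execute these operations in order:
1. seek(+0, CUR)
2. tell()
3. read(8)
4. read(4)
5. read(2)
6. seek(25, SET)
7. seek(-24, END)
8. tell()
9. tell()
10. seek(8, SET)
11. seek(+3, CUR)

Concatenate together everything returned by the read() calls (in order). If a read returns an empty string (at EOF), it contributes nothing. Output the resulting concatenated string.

After 1 (seek(+0, CUR)): offset=0
After 2 (tell()): offset=0
After 3 (read(8)): returned '4VCBX3AS', offset=8
After 4 (read(4)): returned 'HSHZ', offset=12
After 5 (read(2)): returned 'HF', offset=14
After 6 (seek(25, SET)): offset=25
After 7 (seek(-24, END)): offset=5
After 8 (tell()): offset=5
After 9 (tell()): offset=5
After 10 (seek(8, SET)): offset=8
After 11 (seek(+3, CUR)): offset=11

Answer: 4VCBX3ASHSHZHF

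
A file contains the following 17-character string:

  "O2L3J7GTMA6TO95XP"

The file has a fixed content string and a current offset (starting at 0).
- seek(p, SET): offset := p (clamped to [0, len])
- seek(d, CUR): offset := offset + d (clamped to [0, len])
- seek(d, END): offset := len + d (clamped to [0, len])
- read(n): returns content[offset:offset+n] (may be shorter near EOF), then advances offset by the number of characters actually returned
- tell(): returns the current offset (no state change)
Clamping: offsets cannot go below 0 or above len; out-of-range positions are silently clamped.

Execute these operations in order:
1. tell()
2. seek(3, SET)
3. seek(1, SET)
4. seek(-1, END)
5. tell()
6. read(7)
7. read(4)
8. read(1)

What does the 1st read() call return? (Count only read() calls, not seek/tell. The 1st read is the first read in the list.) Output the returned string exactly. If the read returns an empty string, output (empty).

After 1 (tell()): offset=0
After 2 (seek(3, SET)): offset=3
After 3 (seek(1, SET)): offset=1
After 4 (seek(-1, END)): offset=16
After 5 (tell()): offset=16
After 6 (read(7)): returned 'P', offset=17
After 7 (read(4)): returned '', offset=17
After 8 (read(1)): returned '', offset=17

Answer: P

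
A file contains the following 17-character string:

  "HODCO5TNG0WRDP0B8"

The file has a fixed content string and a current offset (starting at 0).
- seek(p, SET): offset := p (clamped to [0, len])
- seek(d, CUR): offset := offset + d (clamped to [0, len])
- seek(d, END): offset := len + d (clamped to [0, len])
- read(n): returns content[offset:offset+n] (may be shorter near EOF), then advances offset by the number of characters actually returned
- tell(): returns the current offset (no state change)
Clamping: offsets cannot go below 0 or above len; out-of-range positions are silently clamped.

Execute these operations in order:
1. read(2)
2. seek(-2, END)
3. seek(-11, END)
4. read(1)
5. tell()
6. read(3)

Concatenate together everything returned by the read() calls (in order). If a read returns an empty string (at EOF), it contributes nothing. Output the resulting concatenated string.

After 1 (read(2)): returned 'HO', offset=2
After 2 (seek(-2, END)): offset=15
After 3 (seek(-11, END)): offset=6
After 4 (read(1)): returned 'T', offset=7
After 5 (tell()): offset=7
After 6 (read(3)): returned 'NG0', offset=10

Answer: HOTNG0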